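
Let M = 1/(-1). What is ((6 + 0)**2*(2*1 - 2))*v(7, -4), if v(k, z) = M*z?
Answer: 0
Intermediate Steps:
M = -1
v(k, z) = -z
((6 + 0)**2*(2*1 - 2))*v(7, -4) = ((6 + 0)**2*(2*1 - 2))*(-1*(-4)) = (6**2*(2 - 2))*4 = (36*0)*4 = 0*4 = 0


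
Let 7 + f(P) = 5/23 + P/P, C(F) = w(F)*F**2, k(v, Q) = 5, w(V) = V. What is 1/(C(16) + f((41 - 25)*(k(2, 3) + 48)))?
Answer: 23/94075 ≈ 0.00024449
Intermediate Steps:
C(F) = F**3 (C(F) = F*F**2 = F**3)
f(P) = -133/23 (f(P) = -7 + (5/23 + P/P) = -7 + (5*(1/23) + 1) = -7 + (5/23 + 1) = -7 + 28/23 = -133/23)
1/(C(16) + f((41 - 25)*(k(2, 3) + 48))) = 1/(16**3 - 133/23) = 1/(4096 - 133/23) = 1/(94075/23) = 23/94075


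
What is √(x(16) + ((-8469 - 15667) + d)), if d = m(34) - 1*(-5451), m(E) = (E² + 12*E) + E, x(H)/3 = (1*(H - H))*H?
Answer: I*√17087 ≈ 130.72*I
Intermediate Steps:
x(H) = 0 (x(H) = 3*((1*(H - H))*H) = 3*((1*0)*H) = 3*(0*H) = 3*0 = 0)
m(E) = E² + 13*E
d = 7049 (d = 34*(13 + 34) - 1*(-5451) = 34*47 + 5451 = 1598 + 5451 = 7049)
√(x(16) + ((-8469 - 15667) + d)) = √(0 + ((-8469 - 15667) + 7049)) = √(0 + (-24136 + 7049)) = √(0 - 17087) = √(-17087) = I*√17087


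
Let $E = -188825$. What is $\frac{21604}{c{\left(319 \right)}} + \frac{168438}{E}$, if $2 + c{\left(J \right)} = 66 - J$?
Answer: $- \frac{824465398}{9630075} \approx -85.614$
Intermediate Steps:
$c{\left(J \right)} = 64 - J$ ($c{\left(J \right)} = -2 - \left(-66 + J\right) = 64 - J$)
$\frac{21604}{c{\left(319 \right)}} + \frac{168438}{E} = \frac{21604}{64 - 319} + \frac{168438}{-188825} = \frac{21604}{64 - 319} + 168438 \left(- \frac{1}{188825}\right) = \frac{21604}{-255} - \frac{168438}{188825} = 21604 \left(- \frac{1}{255}\right) - \frac{168438}{188825} = - \frac{21604}{255} - \frac{168438}{188825} = - \frac{824465398}{9630075}$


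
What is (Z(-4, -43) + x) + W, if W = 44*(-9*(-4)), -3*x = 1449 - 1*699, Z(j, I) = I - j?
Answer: 1295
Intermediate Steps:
x = -250 (x = -(1449 - 1*699)/3 = -(1449 - 699)/3 = -⅓*750 = -250)
W = 1584 (W = 44*36 = 1584)
(Z(-4, -43) + x) + W = ((-43 - 1*(-4)) - 250) + 1584 = ((-43 + 4) - 250) + 1584 = (-39 - 250) + 1584 = -289 + 1584 = 1295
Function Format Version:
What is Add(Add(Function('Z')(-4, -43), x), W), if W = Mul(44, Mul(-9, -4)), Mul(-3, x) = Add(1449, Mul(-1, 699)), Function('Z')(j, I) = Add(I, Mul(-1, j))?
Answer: 1295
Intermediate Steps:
x = -250 (x = Mul(Rational(-1, 3), Add(1449, Mul(-1, 699))) = Mul(Rational(-1, 3), Add(1449, -699)) = Mul(Rational(-1, 3), 750) = -250)
W = 1584 (W = Mul(44, 36) = 1584)
Add(Add(Function('Z')(-4, -43), x), W) = Add(Add(Add(-43, Mul(-1, -4)), -250), 1584) = Add(Add(Add(-43, 4), -250), 1584) = Add(Add(-39, -250), 1584) = Add(-289, 1584) = 1295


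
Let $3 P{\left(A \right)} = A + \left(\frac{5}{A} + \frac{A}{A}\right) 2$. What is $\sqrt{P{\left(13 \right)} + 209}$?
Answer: $\frac{2 \sqrt{81471}}{39} \approx 14.637$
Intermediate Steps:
$P{\left(A \right)} = \frac{2}{3} + \frac{A}{3} + \frac{10}{3 A}$ ($P{\left(A \right)} = \frac{A + \left(\frac{5}{A} + \frac{A}{A}\right) 2}{3} = \frac{A + \left(\frac{5}{A} + 1\right) 2}{3} = \frac{A + \left(1 + \frac{5}{A}\right) 2}{3} = \frac{A + \left(2 + \frac{10}{A}\right)}{3} = \frac{2 + A + \frac{10}{A}}{3} = \frac{2}{3} + \frac{A}{3} + \frac{10}{3 A}$)
$\sqrt{P{\left(13 \right)} + 209} = \sqrt{\frac{10 + 13 \left(2 + 13\right)}{3 \cdot 13} + 209} = \sqrt{\frac{1}{3} \cdot \frac{1}{13} \left(10 + 13 \cdot 15\right) + 209} = \sqrt{\frac{1}{3} \cdot \frac{1}{13} \left(10 + 195\right) + 209} = \sqrt{\frac{1}{3} \cdot \frac{1}{13} \cdot 205 + 209} = \sqrt{\frac{205}{39} + 209} = \sqrt{\frac{8356}{39}} = \frac{2 \sqrt{81471}}{39}$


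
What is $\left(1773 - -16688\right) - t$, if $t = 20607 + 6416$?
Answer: $-8562$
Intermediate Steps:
$t = 27023$
$\left(1773 - -16688\right) - t = \left(1773 - -16688\right) - 27023 = \left(1773 + 16688\right) - 27023 = 18461 - 27023 = -8562$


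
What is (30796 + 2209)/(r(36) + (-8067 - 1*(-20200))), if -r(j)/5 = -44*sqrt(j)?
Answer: 33005/13453 ≈ 2.4534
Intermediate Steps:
r(j) = 220*sqrt(j) (r(j) = -(-220)*sqrt(j) = 220*sqrt(j))
(30796 + 2209)/(r(36) + (-8067 - 1*(-20200))) = (30796 + 2209)/(220*sqrt(36) + (-8067 - 1*(-20200))) = 33005/(220*6 + (-8067 + 20200)) = 33005/(1320 + 12133) = 33005/13453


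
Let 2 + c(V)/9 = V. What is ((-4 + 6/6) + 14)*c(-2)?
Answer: -396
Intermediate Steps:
c(V) = -18 + 9*V
((-4 + 6/6) + 14)*c(-2) = ((-4 + 6/6) + 14)*(-18 + 9*(-2)) = ((-4 + (1/6)*6) + 14)*(-18 - 18) = ((-4 + 1) + 14)*(-36) = (-3 + 14)*(-36) = 11*(-36) = -396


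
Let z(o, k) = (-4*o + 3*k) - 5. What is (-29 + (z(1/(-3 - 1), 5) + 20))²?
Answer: 4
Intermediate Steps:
z(o, k) = -5 - 4*o + 3*k
(-29 + (z(1/(-3 - 1), 5) + 20))² = (-29 + ((-5 - 4/(-3 - 1) + 3*5) + 20))² = (-29 + ((-5 - 4/(-4) + 15) + 20))² = (-29 + ((-5 - 4*(-¼) + 15) + 20))² = (-29 + ((-5 + 1 + 15) + 20))² = (-29 + (11 + 20))² = (-29 + 31)² = 2² = 4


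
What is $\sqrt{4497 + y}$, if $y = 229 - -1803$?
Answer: $\sqrt{6529} \approx 80.802$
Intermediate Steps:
$y = 2032$ ($y = 229 + 1803 = 2032$)
$\sqrt{4497 + y} = \sqrt{4497 + 2032} = \sqrt{6529}$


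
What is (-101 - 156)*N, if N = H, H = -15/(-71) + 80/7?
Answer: -1486745/497 ≈ -2991.4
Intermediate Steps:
H = 5785/497 (H = -15*(-1/71) + 80*(1/7) = 15/71 + 80/7 = 5785/497 ≈ 11.640)
N = 5785/497 ≈ 11.640
(-101 - 156)*N = (-101 - 156)*(5785/497) = -257*5785/497 = -1486745/497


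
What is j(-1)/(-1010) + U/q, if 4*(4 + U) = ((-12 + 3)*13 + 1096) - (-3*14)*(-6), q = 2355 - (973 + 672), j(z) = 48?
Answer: 58179/286840 ≈ 0.20283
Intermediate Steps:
q = 710 (q = 2355 - 1*1645 = 2355 - 1645 = 710)
U = 711/4 (U = -4 + (((-12 + 3)*13 + 1096) - (-3*14)*(-6))/4 = -4 + ((-9*13 + 1096) - (-42)*(-6))/4 = -4 + ((-117 + 1096) - 1*252)/4 = -4 + (979 - 252)/4 = -4 + (¼)*727 = -4 + 727/4 = 711/4 ≈ 177.75)
j(-1)/(-1010) + U/q = 48/(-1010) + (711/4)/710 = 48*(-1/1010) + (711/4)*(1/710) = -24/505 + 711/2840 = 58179/286840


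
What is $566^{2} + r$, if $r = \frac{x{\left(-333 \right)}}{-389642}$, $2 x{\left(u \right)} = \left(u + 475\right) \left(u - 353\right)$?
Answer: $\frac{62412100629}{194821} \approx 3.2036 \cdot 10^{5}$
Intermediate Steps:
$x{\left(u \right)} = \frac{\left(-353 + u\right) \left(475 + u\right)}{2}$ ($x{\left(u \right)} = \frac{\left(u + 475\right) \left(u - 353\right)}{2} = \frac{\left(475 + u\right) \left(-353 + u\right)}{2} = \frac{\left(-353 + u\right) \left(475 + u\right)}{2}$)
$r = \frac{24353}{194821}$ ($r = \frac{- \frac{167675}{2} + \frac{\left(-333\right)^{2}}{2} + 61 \left(-333\right)}{-389642} = \left(- \frac{167675}{2} + \frac{1}{2} \cdot 110889 - 20313\right) \left(- \frac{1}{389642}\right) = \left(- \frac{167675}{2} + \frac{110889}{2} - 20313\right) \left(- \frac{1}{389642}\right) = \left(-48706\right) \left(- \frac{1}{389642}\right) = \frac{24353}{194821} \approx 0.125$)
$566^{2} + r = 566^{2} + \frac{24353}{194821} = 320356 + \frac{24353}{194821} = \frac{62412100629}{194821}$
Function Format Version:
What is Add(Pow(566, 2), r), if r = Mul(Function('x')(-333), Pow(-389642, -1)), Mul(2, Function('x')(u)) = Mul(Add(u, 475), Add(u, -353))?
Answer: Rational(62412100629, 194821) ≈ 3.2036e+5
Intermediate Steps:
Function('x')(u) = Mul(Rational(1, 2), Add(-353, u), Add(475, u)) (Function('x')(u) = Mul(Rational(1, 2), Mul(Add(u, 475), Add(u, -353))) = Mul(Rational(1, 2), Mul(Add(475, u), Add(-353, u))) = Mul(Rational(1, 2), Mul(Add(-353, u), Add(475, u))) = Mul(Rational(1, 2), Add(-353, u), Add(475, u)))
r = Rational(24353, 194821) (r = Mul(Add(Rational(-167675, 2), Mul(Rational(1, 2), Pow(-333, 2)), Mul(61, -333)), Pow(-389642, -1)) = Mul(Add(Rational(-167675, 2), Mul(Rational(1, 2), 110889), -20313), Rational(-1, 389642)) = Mul(Add(Rational(-167675, 2), Rational(110889, 2), -20313), Rational(-1, 389642)) = Mul(-48706, Rational(-1, 389642)) = Rational(24353, 194821) ≈ 0.12500)
Add(Pow(566, 2), r) = Add(Pow(566, 2), Rational(24353, 194821)) = Add(320356, Rational(24353, 194821)) = Rational(62412100629, 194821)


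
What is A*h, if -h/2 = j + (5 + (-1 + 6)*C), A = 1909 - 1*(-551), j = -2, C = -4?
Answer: 83640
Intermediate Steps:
A = 2460 (A = 1909 + 551 = 2460)
h = 34 (h = -2*(-2 + (5 + (-1 + 6)*(-4))) = -2*(-2 + (5 + 5*(-4))) = -2*(-2 + (5 - 20)) = -2*(-2 - 15) = -2*(-17) = 34)
A*h = 2460*34 = 83640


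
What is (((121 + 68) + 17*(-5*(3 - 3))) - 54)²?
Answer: 18225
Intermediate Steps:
(((121 + 68) + 17*(-5*(3 - 3))) - 54)² = ((189 + 17*(-5*0)) - 54)² = ((189 + 17*0) - 54)² = ((189 + 0) - 54)² = (189 - 54)² = 135² = 18225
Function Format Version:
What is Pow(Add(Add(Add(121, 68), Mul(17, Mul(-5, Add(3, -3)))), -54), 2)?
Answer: 18225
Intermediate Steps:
Pow(Add(Add(Add(121, 68), Mul(17, Mul(-5, Add(3, -3)))), -54), 2) = Pow(Add(Add(189, Mul(17, Mul(-5, 0))), -54), 2) = Pow(Add(Add(189, Mul(17, 0)), -54), 2) = Pow(Add(Add(189, 0), -54), 2) = Pow(Add(189, -54), 2) = Pow(135, 2) = 18225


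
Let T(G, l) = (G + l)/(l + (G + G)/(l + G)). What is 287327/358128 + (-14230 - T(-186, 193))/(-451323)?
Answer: 14660357806999/17581904874864 ≈ 0.83383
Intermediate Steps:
T(G, l) = (G + l)/(l + 2*G/(G + l)) (T(G, l) = (G + l)/(l + (2*G)/(G + l)) = (G + l)/(l + 2*G/(G + l)))
287327/358128 + (-14230 - T(-186, 193))/(-451323) = 287327/358128 + (-14230 - (-186 + 193)²/(193² + 2*(-186) - 186*193))/(-451323) = 287327*(1/358128) + (-14230 - 7²/(37249 - 372 - 35898))*(-1/451323) = 287327/358128 + (-14230 - 49/979)*(-1/451323) = 287327/358128 - 13931219/979*(-1/451323) = 287327/358128 + 13931219/441845217 = 14660357806999/17581904874864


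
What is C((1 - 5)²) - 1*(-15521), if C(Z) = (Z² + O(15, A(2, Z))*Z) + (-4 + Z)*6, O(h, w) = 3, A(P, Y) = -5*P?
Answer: 15897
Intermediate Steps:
C(Z) = -24 + Z² + 9*Z (C(Z) = (Z² + 3*Z) + (-4 + Z)*6 = (Z² + 3*Z) + (-24 + 6*Z) = -24 + Z² + 9*Z)
C((1 - 5)²) - 1*(-15521) = (-24 + ((1 - 5)²)² + 9*(1 - 5)²) - 1*(-15521) = (-24 + ((-4)²)² + 9*(-4)²) + 15521 = (-24 + 16² + 9*16) + 15521 = (-24 + 256 + 144) + 15521 = 376 + 15521 = 15897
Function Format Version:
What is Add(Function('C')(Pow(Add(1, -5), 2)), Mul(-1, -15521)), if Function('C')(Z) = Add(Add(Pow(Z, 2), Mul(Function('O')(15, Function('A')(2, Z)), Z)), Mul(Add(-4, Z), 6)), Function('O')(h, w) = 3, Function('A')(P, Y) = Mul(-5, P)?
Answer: 15897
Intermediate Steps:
Function('C')(Z) = Add(-24, Pow(Z, 2), Mul(9, Z)) (Function('C')(Z) = Add(Add(Pow(Z, 2), Mul(3, Z)), Mul(Add(-4, Z), 6)) = Add(Add(Pow(Z, 2), Mul(3, Z)), Add(-24, Mul(6, Z))) = Add(-24, Pow(Z, 2), Mul(9, Z)))
Add(Function('C')(Pow(Add(1, -5), 2)), Mul(-1, -15521)) = Add(Add(-24, Pow(Pow(Add(1, -5), 2), 2), Mul(9, Pow(Add(1, -5), 2))), Mul(-1, -15521)) = Add(Add(-24, Pow(Pow(-4, 2), 2), Mul(9, Pow(-4, 2))), 15521) = Add(Add(-24, Pow(16, 2), Mul(9, 16)), 15521) = Add(Add(-24, 256, 144), 15521) = Add(376, 15521) = 15897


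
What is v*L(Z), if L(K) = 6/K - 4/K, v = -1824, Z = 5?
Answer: -3648/5 ≈ -729.60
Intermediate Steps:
L(K) = 2/K
v*L(Z) = -3648/5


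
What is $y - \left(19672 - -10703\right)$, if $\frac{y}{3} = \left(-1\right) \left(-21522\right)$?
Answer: $34191$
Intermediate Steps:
$y = 64566$ ($y = 3 \left(\left(-1\right) \left(-21522\right)\right) = 3 \cdot 21522 = 64566$)
$y - \left(19672 - -10703\right) = 64566 - \left(19672 - -10703\right) = 64566 - \left(19672 + 10703\right) = 64566 - 30375 = 34191$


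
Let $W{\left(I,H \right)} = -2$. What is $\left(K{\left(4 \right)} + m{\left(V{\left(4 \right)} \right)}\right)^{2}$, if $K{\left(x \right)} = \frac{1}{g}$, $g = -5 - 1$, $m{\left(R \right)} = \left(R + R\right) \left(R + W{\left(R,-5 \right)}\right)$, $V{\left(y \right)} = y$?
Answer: $\frac{9025}{36} \approx 250.69$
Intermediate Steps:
$m{\left(R \right)} = 2 R \left(-2 + R\right)$ ($m{\left(R \right)} = \left(R + R\right) \left(R - 2\right) = 2 R \left(-2 + R\right)$)
$g = -6$
$K{\left(x \right)} = - \frac{1}{6}$ ($K{\left(x \right)} = \frac{1}{-6} = - \frac{1}{6}$)
$\left(K{\left(4 \right)} + m{\left(V{\left(4 \right)} \right)}\right)^{2} = \left(- \frac{1}{6} + 2 \cdot 4 \left(-2 + 4\right)\right)^{2} = \left(- \frac{1}{6} + 2 \cdot 4 \cdot 2\right)^{2} = \left(- \frac{1}{6} + 16\right)^{2} = \left(\frac{95}{6}\right)^{2} = \frac{9025}{36}$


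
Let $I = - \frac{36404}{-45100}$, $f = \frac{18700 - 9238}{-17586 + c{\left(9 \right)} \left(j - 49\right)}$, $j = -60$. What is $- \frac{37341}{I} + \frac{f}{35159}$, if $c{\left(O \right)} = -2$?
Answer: $- \frac{128546076037006731}{2778724200356} \approx -46261.0$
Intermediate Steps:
$f = - \frac{4731}{8684}$ ($f = \frac{18700 - 9238}{-17586 - 2 \left(-60 - 49\right)} = \frac{9462}{-17586 - -218} = \frac{9462}{-17586 + 218} = \frac{9462}{-17368} = 9462 \left(- \frac{1}{17368}\right) = - \frac{4731}{8684} \approx -0.5448$)
$I = \frac{9101}{11275}$ ($I = \left(-36404\right) \left(- \frac{1}{45100}\right) = \frac{9101}{11275} \approx 0.80718$)
$- \frac{37341}{I} + \frac{f}{35159} = - \frac{37341}{\frac{9101}{11275}} - \frac{4731}{8684 \cdot 35159} = \left(-37341\right) \frac{11275}{9101} - \frac{4731}{305320756} = - \frac{421019775}{9101} - \frac{4731}{305320756} = - \frac{128546076037006731}{2778724200356}$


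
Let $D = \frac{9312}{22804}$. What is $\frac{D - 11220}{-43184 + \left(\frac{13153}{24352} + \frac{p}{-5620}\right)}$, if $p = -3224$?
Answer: $\frac{2188462206107520}{8423133156220463} \approx 0.25982$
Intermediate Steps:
$D = \frac{2328}{5701}$ ($D = 9312 \cdot \frac{1}{22804} = \frac{2328}{5701} \approx 0.40835$)
$\frac{D - 11220}{-43184 + \left(\frac{13153}{24352} + \frac{p}{-5620}\right)} = \frac{\frac{2328}{5701} - 11220}{-43184 + \left(\frac{13153}{24352} - \frac{3224}{-5620}\right)} = - \frac{63962892}{5701 \left(-43184 + \left(13153 \cdot \frac{1}{24352} - - \frac{806}{1405}\right)\right)} = - \frac{63962892}{5701 \left(-43184 + \left(\frac{13153}{24352} + \frac{806}{1405}\right)\right)} = - \frac{63962892}{5701 \left(-43184 + \frac{38107677}{34214560}\right)} = - \frac{63962892}{5701 \left(- \frac{1477483451363}{34214560}\right)} = \left(- \frac{63962892}{5701}\right) \left(- \frac{34214560}{1477483451363}\right) = \frac{2188462206107520}{8423133156220463}$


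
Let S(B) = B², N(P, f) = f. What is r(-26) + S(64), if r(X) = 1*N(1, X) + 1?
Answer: 4071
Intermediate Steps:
r(X) = 1 + X (r(X) = 1*X + 1 = X + 1 = 1 + X)
r(-26) + S(64) = (1 - 26) + 64² = -25 + 4096 = 4071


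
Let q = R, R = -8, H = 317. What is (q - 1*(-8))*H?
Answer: 0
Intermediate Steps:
q = -8
(q - 1*(-8))*H = (-8 - 1*(-8))*317 = (-8 + 8)*317 = 0*317 = 0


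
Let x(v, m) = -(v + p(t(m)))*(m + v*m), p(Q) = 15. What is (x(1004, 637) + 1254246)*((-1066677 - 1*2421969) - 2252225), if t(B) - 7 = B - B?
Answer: 3737848207168299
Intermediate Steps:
t(B) = 7 (t(B) = 7 + (B - B) = 7 + 0 = 7)
x(v, m) = -(15 + v)*(m + m*v) (x(v, m) = -(v + 15)*(m + v*m) = -(15 + v)*(m + m*v))
(x(1004, 637) + 1254246)*((-1066677 - 1*2421969) - 2252225) = (-1*637*(15 + 1004² + 16*1004) + 1254246)*((-1066677 - 1*2421969) - 2252225) = (-1*637*(15 + 1008016 + 16064) + 1254246)*((-1066677 - 2421969) - 2252225) = (-1*637*1024095 + 1254246)*(-3488646 - 2252225) = (-652348515 + 1254246)*(-5740871) = -651094269*(-5740871) = 3737848207168299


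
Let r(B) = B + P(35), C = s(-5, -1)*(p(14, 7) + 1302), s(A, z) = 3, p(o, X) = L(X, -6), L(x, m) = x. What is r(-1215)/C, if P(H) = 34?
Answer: -1181/3927 ≈ -0.30074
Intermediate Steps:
p(o, X) = X
C = 3927 (C = 3*(7 + 1302) = 3*1309 = 3927)
r(B) = 34 + B (r(B) = B + 34 = 34 + B)
r(-1215)/C = (34 - 1215)/3927 = -1181*1/3927 = -1181/3927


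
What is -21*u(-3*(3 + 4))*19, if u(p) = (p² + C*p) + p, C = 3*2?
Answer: -117306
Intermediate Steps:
C = 6
u(p) = p² + 7*p (u(p) = (p² + 6*p) + p = p² + 7*p)
-21*u(-3*(3 + 4))*19 = -21*(-3*(3 + 4))*(7 - 3*(3 + 4))*19 = -21*(-3*7)*(7 - 3*7)*19 = -(-441)*(7 - 21)*19 = -(-441)*(-14)*19 = -21*294*19 = -6174*19 = -117306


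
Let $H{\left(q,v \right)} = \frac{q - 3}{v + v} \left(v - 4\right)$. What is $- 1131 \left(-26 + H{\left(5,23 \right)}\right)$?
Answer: $\frac{654849}{23} \approx 28472.0$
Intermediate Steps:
$H{\left(q,v \right)} = \frac{\left(-4 + v\right) \left(-3 + q\right)}{2 v}$ ($H{\left(q,v \right)} = \frac{-3 + q}{2 v} \left(v - 4\right) = \left(-3 + q\right) \frac{1}{2 v} \left(-4 + v\right) = \frac{-3 + q}{2 v} \left(-4 + v\right) = \frac{\left(-4 + v\right) \left(-3 + q\right)}{2 v}$)
$- 1131 \left(-26 + H{\left(5,23 \right)}\right) = - 1131 \left(-26 + \frac{12 - 20 + 23 \left(-3 + 5\right)}{2 \cdot 23}\right) = - 1131 \left(-26 + \frac{1}{2} \cdot \frac{1}{23} \left(12 - 20 + 23 \cdot 2\right)\right) = - 1131 \left(-26 + \frac{1}{2} \cdot \frac{1}{23} \left(12 - 20 + 46\right)\right) = - 1131 \left(-26 + \frac{1}{2} \cdot \frac{1}{23} \cdot 38\right) = - 1131 \left(-26 + \frac{19}{23}\right) = \left(-1131\right) \left(- \frac{579}{23}\right) = \frac{654849}{23}$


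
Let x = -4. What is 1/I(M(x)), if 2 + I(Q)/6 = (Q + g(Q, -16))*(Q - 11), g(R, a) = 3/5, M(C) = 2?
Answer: -5/762 ≈ -0.0065617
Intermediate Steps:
g(R, a) = ⅗ (g(R, a) = 3*(⅕) = ⅗)
I(Q) = -12 + 6*(-11 + Q)*(⅗ + Q) (I(Q) = -12 + 6*((Q + ⅗)*(Q - 11)) = -12 + 6*((⅗ + Q)*(-11 + Q)) = -12 + 6*((-11 + Q)*(⅗ + Q)) = -12 + 6*(-11 + Q)*(⅗ + Q))
1/I(M(x)) = 1/(-258/5 + 6*2² - 312/5*2) = 1/(-258/5 + 6*4 - 624/5) = 1/(-258/5 + 24 - 624/5) = 1/(-762/5) = -5/762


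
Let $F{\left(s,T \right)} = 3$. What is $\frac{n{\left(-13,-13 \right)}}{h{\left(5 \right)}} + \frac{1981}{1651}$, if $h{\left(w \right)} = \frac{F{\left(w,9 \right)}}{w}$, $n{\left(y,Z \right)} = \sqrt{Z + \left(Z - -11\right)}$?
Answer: $\frac{1981}{1651} + \frac{5 i \sqrt{15}}{3} \approx 1.1999 + 6.455 i$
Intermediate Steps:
$n{\left(y,Z \right)} = \sqrt{11 + 2 Z}$ ($n{\left(y,Z \right)} = \sqrt{Z + \left(Z + 11\right)} = \sqrt{Z + \left(11 + Z\right)} = \sqrt{11 + 2 Z}$)
$h{\left(w \right)} = \frac{3}{w}$
$\frac{n{\left(-13,-13 \right)}}{h{\left(5 \right)}} + \frac{1981}{1651} = \frac{\sqrt{11 + 2 \left(-13\right)}}{3 \cdot \frac{1}{5}} + \frac{1981}{1651} = \frac{\sqrt{11 - 26}}{3 \cdot \frac{1}{5}} + 1981 \cdot \frac{1}{1651} = \frac{\sqrt{-15}}{\frac{3}{5}} + \frac{1981}{1651} = i \sqrt{15} \cdot \frac{5}{3} + \frac{1981}{1651} = \frac{5 i \sqrt{15}}{3} + \frac{1981}{1651} = \frac{1981}{1651} + \frac{5 i \sqrt{15}}{3}$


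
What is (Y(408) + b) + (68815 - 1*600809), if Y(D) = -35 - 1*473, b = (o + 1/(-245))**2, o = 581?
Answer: -11701618214/60025 ≈ -1.9495e+5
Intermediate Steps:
b = 20261814336/60025 (b = (581 + 1/(-245))**2 = (581 - 1/245)**2 = (142344/245)**2 = 20261814336/60025 ≈ 3.3756e+5)
Y(D) = -508 (Y(D) = -35 - 473 = -508)
(Y(408) + b) + (68815 - 1*600809) = (-508 + 20261814336/60025) + (68815 - 1*600809) = 20231321636/60025 + (68815 - 600809) = 20231321636/60025 - 531994 = -11701618214/60025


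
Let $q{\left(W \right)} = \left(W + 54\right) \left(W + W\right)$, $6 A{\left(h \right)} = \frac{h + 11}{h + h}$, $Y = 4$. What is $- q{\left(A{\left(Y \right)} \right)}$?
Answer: $- \frac{4345}{128} \approx -33.945$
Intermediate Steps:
$A{\left(h \right)} = \frac{11 + h}{12 h}$ ($A{\left(h \right)} = \frac{\left(h + 11\right) \frac{1}{h + h}}{6} = \frac{\left(11 + h\right) \frac{1}{2 h}}{6} = \frac{\frac{1}{2} \frac{1}{h} \left(11 + h\right)}{6} = \frac{11 + h}{12 h}$)
$q{\left(W \right)} = 2 W \left(54 + W\right)$ ($q{\left(W \right)} = \left(54 + W\right) 2 W = 2 W \left(54 + W\right)$)
$- q{\left(A{\left(Y \right)} \right)} = - 2 \frac{11 + 4}{12 \cdot 4} \left(54 + \frac{11 + 4}{12 \cdot 4}\right) = - 2 \cdot \frac{1}{12} \cdot \frac{1}{4} \cdot 15 \left(54 + \frac{1}{12} \cdot \frac{1}{4} \cdot 15\right) = - \frac{2 \cdot 5 \left(54 + \frac{5}{16}\right)}{16} = - \frac{2 \cdot 5 \cdot 869}{16 \cdot 16} = \left(-1\right) \frac{4345}{128} = - \frac{4345}{128}$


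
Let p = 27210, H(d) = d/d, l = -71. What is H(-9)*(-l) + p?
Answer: 27281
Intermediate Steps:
H(d) = 1
H(-9)*(-l) + p = 1*(-1*(-71)) + 27210 = 1*71 + 27210 = 71 + 27210 = 27281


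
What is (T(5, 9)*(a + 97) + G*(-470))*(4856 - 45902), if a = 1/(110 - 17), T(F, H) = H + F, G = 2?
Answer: -532065616/31 ≈ -1.7163e+7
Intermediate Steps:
T(F, H) = F + H
a = 1/93 ≈ 0.010753
(T(5, 9)*(a + 97) + G*(-470))*(4856 - 45902) = ((5 + 9)*(1/93 + 97) + 2*(-470))*(4856 - 45902) = (14*(9022/93) - 940)*(-41046) = (126308/93 - 940)*(-41046) = (38888/93)*(-41046) = -532065616/31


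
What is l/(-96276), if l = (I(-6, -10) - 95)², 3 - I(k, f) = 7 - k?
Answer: -3675/32092 ≈ -0.11451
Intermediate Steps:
I(k, f) = -4 + k (I(k, f) = 3 - (7 - k) = 3 + (-7 + k) = -4 + k)
l = 11025 (l = ((-4 - 6) - 95)² = (-10 - 95)² = (-105)² = 11025)
l/(-96276) = 11025/(-96276) = 11025*(-1/96276) = -3675/32092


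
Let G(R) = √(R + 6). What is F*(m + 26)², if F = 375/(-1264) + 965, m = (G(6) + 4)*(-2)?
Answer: 113402805/316 - 10974465*√3/79 ≈ 1.1826e+5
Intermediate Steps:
G(R) = √(6 + R)
m = -8 - 4*√3 (m = (√(6 + 6) + 4)*(-2) = (√12 + 4)*(-2) = (2*√3 + 4)*(-2) = (4 + 2*√3)*(-2) = -8 - 4*√3 ≈ -14.928)
F = 1219385/1264 (F = 375*(-1/1264) + 965 = -375/1264 + 965 = 1219385/1264 ≈ 964.70)
F*(m + 26)² = 1219385*((-8 - 4*√3) + 26)²/1264 = 1219385*(18 - 4*√3)²/1264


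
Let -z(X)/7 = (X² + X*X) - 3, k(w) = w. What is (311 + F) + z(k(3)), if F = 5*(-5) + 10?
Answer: 191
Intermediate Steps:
z(X) = 21 - 14*X² (z(X) = -7*((X² + X*X) - 3) = -7*((X² + X²) - 3) = -7*(2*X² - 3) = -7*(-3 + 2*X²) = 21 - 14*X²)
F = -15 (F = -25 + 10 = -15)
(311 + F) + z(k(3)) = (311 - 15) + (21 - 14*3²) = 296 + (21 - 14*9) = 296 + (21 - 126) = 296 - 105 = 191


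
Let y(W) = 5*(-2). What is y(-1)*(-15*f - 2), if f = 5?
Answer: 770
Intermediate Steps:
y(W) = -10
y(-1)*(-15*f - 2) = -10*(-15*5 - 2) = -10*(-75 - 2) = -10*(-77) = 770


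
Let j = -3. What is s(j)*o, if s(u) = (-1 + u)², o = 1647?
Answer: 26352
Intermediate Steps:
s(j)*o = (-1 - 3)²*1647 = (-4)²*1647 = 16*1647 = 26352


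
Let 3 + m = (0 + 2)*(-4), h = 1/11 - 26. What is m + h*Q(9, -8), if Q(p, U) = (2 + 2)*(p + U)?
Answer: -1261/11 ≈ -114.64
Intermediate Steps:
h = -285/11 (h = 1/11 - 26 = -285/11 ≈ -25.909)
Q(p, U) = 4*U + 4*p (Q(p, U) = 4*(U + p) = 4*U + 4*p)
m = -11 (m = -3 + (0 + 2)*(-4) = -3 + 2*(-4) = -3 - 8 = -11)
m + h*Q(9, -8) = -11 - 285*(4*(-8) + 4*9)/11 = -11 - 285*(-32 + 36)/11 = -11 - 285/11*4 = -11 - 1140/11 = -1261/11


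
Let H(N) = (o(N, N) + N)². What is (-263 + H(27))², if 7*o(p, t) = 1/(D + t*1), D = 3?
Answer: 422793417687481/1944810000 ≈ 2.1740e+5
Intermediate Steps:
o(p, t) = 1/(7*(3 + t)) (o(p, t) = 1/(7*(3 + t*1)) = 1/(7*(3 + t)))
H(N) = (N + 1/(7*(3 + N)))² (H(N) = (1/(7*(3 + N)) + N)² = (N + 1/(7*(3 + N)))²)
(-263 + H(27))² = (-263 + (27 + 1/(7*(3 + 27)))²)² = (-263 + (27 + (⅐)/30)²)² = (-263 + (27 + (⅐)*(1/30))²)² = (-263 + (27 + 1/210)²)² = (-263 + (5671/210)²)² = (-263 + 32160241/44100)² = (20561941/44100)² = 422793417687481/1944810000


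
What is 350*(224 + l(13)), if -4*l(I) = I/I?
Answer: 156625/2 ≈ 78313.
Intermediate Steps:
l(I) = -¼ (l(I) = -I/(4*I) = -¼*1 = -¼)
350*(224 + l(13)) = 350*(224 - ¼) = 350*(895/4) = 156625/2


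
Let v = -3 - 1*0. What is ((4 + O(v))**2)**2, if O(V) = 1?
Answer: 625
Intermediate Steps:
v = -3 (v = -3 + 0 = -3)
((4 + O(v))**2)**2 = ((4 + 1)**2)**2 = (5**2)**2 = 25**2 = 625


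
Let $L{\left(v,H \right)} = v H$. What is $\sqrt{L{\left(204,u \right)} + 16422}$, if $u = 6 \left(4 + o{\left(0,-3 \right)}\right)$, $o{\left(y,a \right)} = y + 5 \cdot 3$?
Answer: $\sqrt{39678} \approx 199.19$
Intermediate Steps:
$o{\left(y,a \right)} = 15 + y$ ($o{\left(y,a \right)} = y + 15 = 15 + y$)
$u = 114$ ($u = 6 \left(4 + \left(15 + 0\right)\right) = 6 \left(4 + 15\right) = 6 \cdot 19 = 114$)
$L{\left(v,H \right)} = H v$
$\sqrt{L{\left(204,u \right)} + 16422} = \sqrt{114 \cdot 204 + 16422} = \sqrt{23256 + 16422} = \sqrt{39678}$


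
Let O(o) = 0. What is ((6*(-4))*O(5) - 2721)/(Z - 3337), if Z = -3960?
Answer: 2721/7297 ≈ 0.37289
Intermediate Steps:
((6*(-4))*O(5) - 2721)/(Z - 3337) = ((6*(-4))*0 - 2721)/(-3960 - 3337) = (-24*0 - 2721)/(-7297) = (0 - 2721)*(-1/7297) = -2721*(-1/7297) = 2721/7297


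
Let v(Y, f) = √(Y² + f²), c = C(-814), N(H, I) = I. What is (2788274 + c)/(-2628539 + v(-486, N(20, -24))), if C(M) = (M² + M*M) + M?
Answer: -10810266175428/6909217037749 - 24675912*√6577/6909217037749 ≈ -1.5649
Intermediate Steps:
C(M) = M + 2*M² (C(M) = (M² + M²) + M = 2*M² + M = M + 2*M²)
c = 1324378 (c = -814*(1 + 2*(-814)) = -814*(1 - 1628) = -814*(-1627) = 1324378)
(2788274 + c)/(-2628539 + v(-486, N(20, -24))) = (2788274 + 1324378)/(-2628539 + √((-486)² + (-24)²)) = 4112652/(-2628539 + √(236196 + 576)) = 4112652/(-2628539 + √236772) = 4112652/(-2628539 + 6*√6577)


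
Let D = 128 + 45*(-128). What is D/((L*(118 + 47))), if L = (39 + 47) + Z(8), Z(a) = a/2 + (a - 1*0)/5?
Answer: -256/687 ≈ -0.37263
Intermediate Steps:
Z(a) = 7*a/10 (Z(a) = a*(½) + (a + 0)*(⅕) = a/2 + a*(⅕) = a/2 + a/5 = 7*a/10)
L = 458/5 (L = (39 + 47) + (7/10)*8 = 86 + 28/5 = 458/5 ≈ 91.600)
D = -5632 (D = 128 - 5760 = -5632)
D/((L*(118 + 47))) = -5632*5/(458*(118 + 47)) = -5632/((458/5)*165) = -5632/15114 = -5632*1/15114 = -256/687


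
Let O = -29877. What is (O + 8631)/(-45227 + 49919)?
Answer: -3541/782 ≈ -4.5281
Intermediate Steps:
(O + 8631)/(-45227 + 49919) = (-29877 + 8631)/(-45227 + 49919) = -21246/4692 = -21246*1/4692 = -3541/782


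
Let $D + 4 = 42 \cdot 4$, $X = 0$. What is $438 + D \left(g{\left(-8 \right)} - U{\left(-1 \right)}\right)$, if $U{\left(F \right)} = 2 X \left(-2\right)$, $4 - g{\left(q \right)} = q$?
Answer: $2406$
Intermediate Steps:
$g{\left(q \right)} = 4 - q$
$U{\left(F \right)} = 0$ ($U{\left(F \right)} = 2 \cdot 0 \left(-2\right) = 0 \left(-2\right) = 0$)
$D = 164$ ($D = -4 + 42 \cdot 4 = -4 + 168 = 164$)
$438 + D \left(g{\left(-8 \right)} - U{\left(-1 \right)}\right) = 438 + 164 \left(\left(4 - -8\right) - 0\right) = 438 + 164 \left(\left(4 + 8\right) + 0\right) = 438 + 164 \left(12 + 0\right) = 438 + 164 \cdot 12 = 438 + 1968 = 2406$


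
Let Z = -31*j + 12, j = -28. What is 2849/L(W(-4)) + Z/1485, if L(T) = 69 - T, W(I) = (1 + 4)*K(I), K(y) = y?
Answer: 78347/2403 ≈ 32.604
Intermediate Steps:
W(I) = 5*I (W(I) = (1 + 4)*I = 5*I)
Z = 880 (Z = -31*(-28) + 12 = 868 + 12 = 880)
2849/L(W(-4)) + Z/1485 = 2849/(69 - 5*(-4)) + 880/1485 = 2849/(69 - 1*(-20)) + 880*(1/1485) = 2849/(69 + 20) + 16/27 = 2849/89 + 16/27 = 78347/2403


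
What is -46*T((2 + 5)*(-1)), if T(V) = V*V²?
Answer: 15778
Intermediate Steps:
T(V) = V³
-46*T((2 + 5)*(-1)) = -46*(-(2 + 5)³) = -46*(7*(-1))³ = -46*(-7)³ = -46*(-343) = 15778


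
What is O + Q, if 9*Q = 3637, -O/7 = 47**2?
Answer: -135530/9 ≈ -15059.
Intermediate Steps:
O = -15463 (O = -7*47**2 = -7*2209 = -15463)
Q = 3637/9 (Q = (1/9)*3637 = 3637/9 ≈ 404.11)
O + Q = -15463 + 3637/9 = -135530/9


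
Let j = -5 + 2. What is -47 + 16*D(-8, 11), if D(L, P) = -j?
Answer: 1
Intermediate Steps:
j = -3
D(L, P) = 3 (D(L, P) = -1*(-3) = 3)
-47 + 16*D(-8, 11) = -47 + 16*3 = -47 + 48 = 1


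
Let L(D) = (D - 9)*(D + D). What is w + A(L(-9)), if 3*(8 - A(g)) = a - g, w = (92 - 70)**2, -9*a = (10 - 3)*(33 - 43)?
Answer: 16130/27 ≈ 597.41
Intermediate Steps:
a = 70/9 (a = -(10 - 3)*(33 - 43)/9 = -7*(-10)/9 = -1/9*(-70) = 70/9 ≈ 7.7778)
L(D) = 2*D*(-9 + D) (L(D) = (-9 + D)*(2*D) = 2*D*(-9 + D))
w = 484 (w = 22**2 = 484)
A(g) = 146/27 + g/3 (A(g) = 8 - (70/9 - g)/3 = 8 + (-70/27 + g/3) = 146/27 + g/3)
w + A(L(-9)) = 484 + (146/27 + (2*(-9)*(-9 - 9))/3) = 484 + (146/27 + (2*(-9)*(-18))/3) = 484 + (146/27 + (1/3)*324) = 484 + (146/27 + 108) = 484 + 3062/27 = 16130/27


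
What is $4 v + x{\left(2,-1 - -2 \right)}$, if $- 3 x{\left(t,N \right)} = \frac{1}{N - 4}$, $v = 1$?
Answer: $\frac{37}{9} \approx 4.1111$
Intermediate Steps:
$x{\left(t,N \right)} = - \frac{1}{3 \left(-4 + N\right)}$ ($x{\left(t,N \right)} = - \frac{1}{3 \left(N - 4\right)} = - \frac{1}{3 \left(-4 + N\right)}$)
$4 v + x{\left(2,-1 - -2 \right)} = 4 \cdot 1 - \frac{1}{-12 + 3 \left(-1 - -2\right)} = 4 - \frac{1}{-12 + 3 \left(-1 + 2\right)} = 4 - \frac{1}{-12 + 3 \cdot 1} = 4 - \frac{1}{-12 + 3} = 4 - \frac{1}{-9} = 4 - - \frac{1}{9} = 4 + \frac{1}{9} = \frac{37}{9}$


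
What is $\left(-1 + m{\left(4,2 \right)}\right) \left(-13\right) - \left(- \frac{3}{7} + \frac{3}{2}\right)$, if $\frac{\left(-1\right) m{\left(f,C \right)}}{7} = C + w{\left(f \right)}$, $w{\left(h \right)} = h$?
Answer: $\frac{7811}{14} \approx 557.93$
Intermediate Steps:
$m{\left(f,C \right)} = - 7 C - 7 f$ ($m{\left(f,C \right)} = - 7 \left(C + f\right) = - 7 C - 7 f$)
$\left(-1 + m{\left(4,2 \right)}\right) \left(-13\right) - \left(- \frac{3}{7} + \frac{3}{2}\right) = \left(-1 - 42\right) \left(-13\right) - \left(- \frac{3}{7} + \frac{3}{2}\right) = \left(-1 - 42\right) \left(-13\right) - \frac{15}{14} = \left(-1 - 42\right) \left(-13\right) + \left(- \frac{3}{2} + \frac{3}{7}\right) = \left(-43\right) \left(-13\right) - \frac{15}{14} = 559 - \frac{15}{14} = \frac{7811}{14}$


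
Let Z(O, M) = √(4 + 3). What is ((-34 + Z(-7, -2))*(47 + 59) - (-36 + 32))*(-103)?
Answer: 370800 - 10918*√7 ≈ 3.4191e+5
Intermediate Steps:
Z(O, M) = √7
((-34 + Z(-7, -2))*(47 + 59) - (-36 + 32))*(-103) = ((-34 + √7)*(47 + 59) - (-36 + 32))*(-103) = ((-34 + √7)*106 - 1*(-4))*(-103) = ((-3604 + 106*√7) + 4)*(-103) = (-3600 + 106*√7)*(-103) = 370800 - 10918*√7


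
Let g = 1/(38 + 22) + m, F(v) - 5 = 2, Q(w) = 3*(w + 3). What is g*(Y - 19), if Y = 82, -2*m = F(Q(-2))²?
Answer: -30849/20 ≈ -1542.4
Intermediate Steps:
Q(w) = 9 + 3*w (Q(w) = 3*(3 + w) = 9 + 3*w)
F(v) = 7 (F(v) = 5 + 2 = 7)
m = -49/2 (m = -½*7² = -½*49 = -49/2 ≈ -24.500)
g = -1469/60 (g = 1/(38 + 22) - 49/2 = 1/60 - 49/2 = -1469/60 ≈ -24.483)
g*(Y - 19) = -1469*(82 - 19)/60 = -1469/60*63 = -30849/20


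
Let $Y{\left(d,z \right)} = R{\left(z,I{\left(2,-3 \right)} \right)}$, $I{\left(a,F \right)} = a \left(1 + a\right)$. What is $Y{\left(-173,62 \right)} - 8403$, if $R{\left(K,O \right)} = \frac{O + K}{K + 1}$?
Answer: $- \frac{529321}{63} \approx -8401.9$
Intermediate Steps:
$R{\left(K,O \right)} = \frac{K + O}{1 + K}$
$Y{\left(d,z \right)} = \frac{6 + z}{1 + z}$ ($Y{\left(d,z \right)} = \frac{z + 2 \left(1 + 2\right)}{1 + z} = \frac{z + 2 \cdot 3}{1 + z} = \frac{z + 6}{1 + z} = \frac{6 + z}{1 + z}$)
$Y{\left(-173,62 \right)} - 8403 = \frac{6 + 62}{1 + 62} - 8403 = \frac{1}{63} \cdot 68 - 8403 = \frac{68}{63} - 8403 = - \frac{529321}{63}$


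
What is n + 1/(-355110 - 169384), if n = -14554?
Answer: -7633485677/524494 ≈ -14554.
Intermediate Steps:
n + 1/(-355110 - 169384) = -14554 + 1/(-355110 - 169384) = -14554 + 1/(-524494) = -14554 - 1/524494 = -7633485677/524494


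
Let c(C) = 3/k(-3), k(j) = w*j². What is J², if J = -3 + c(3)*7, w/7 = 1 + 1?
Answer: 289/36 ≈ 8.0278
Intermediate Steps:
w = 14 (w = 7*(1 + 1) = 7*2 = 14)
k(j) = 14*j²
c(C) = 1/42 (c(C) = 3/((14*(-3)²)) = 3/((14*9)) = 3/126 = 3*(1/126) = 1/42)
J = -17/6 (J = -3 + (1/42)*7 = -3 + ⅙ = -17/6 ≈ -2.8333)
J² = (-17/6)² = 289/36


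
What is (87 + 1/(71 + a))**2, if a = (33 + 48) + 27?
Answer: 242549476/32041 ≈ 7570.0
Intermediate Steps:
a = 108 (a = 81 + 27 = 108)
(87 + 1/(71 + a))**2 = (87 + 1/(71 + 108))**2 = (87 + 1/179)**2 = (15574/179)**2 = 242549476/32041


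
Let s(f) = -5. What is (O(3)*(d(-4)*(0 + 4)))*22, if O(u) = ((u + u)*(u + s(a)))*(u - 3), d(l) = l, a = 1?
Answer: 0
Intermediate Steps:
O(u) = 2*u*(-5 + u)*(-3 + u) (O(u) = ((u + u)*(u - 5))*(u - 3) = ((2*u)*(-5 + u))*(-3 + u) = (2*u*(-5 + u))*(-3 + u) = 2*u*(-5 + u)*(-3 + u))
(O(3)*(d(-4)*(0 + 4)))*22 = ((2*3*(15 + 3**2 - 8*3))*(-4*(0 + 4)))*22 = ((2*3*(15 + 9 - 24))*(-4*4))*22 = ((2*3*0)*(-16))*22 = (0*(-16))*22 = 0*22 = 0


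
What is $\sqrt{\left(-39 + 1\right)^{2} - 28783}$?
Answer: $i \sqrt{27339} \approx 165.35 i$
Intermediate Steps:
$\sqrt{\left(-39 + 1\right)^{2} - 28783} = \sqrt{\left(-38\right)^{2} - 28783} = \sqrt{1444 - 28783} = \sqrt{-27339} = i \sqrt{27339}$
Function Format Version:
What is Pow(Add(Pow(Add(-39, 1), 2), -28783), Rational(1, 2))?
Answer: Mul(I, Pow(27339, Rational(1, 2))) ≈ Mul(165.35, I)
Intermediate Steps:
Pow(Add(Pow(Add(-39, 1), 2), -28783), Rational(1, 2)) = Pow(Add(Pow(-38, 2), -28783), Rational(1, 2)) = Pow(Add(1444, -28783), Rational(1, 2)) = Pow(-27339, Rational(1, 2)) = Mul(I, Pow(27339, Rational(1, 2)))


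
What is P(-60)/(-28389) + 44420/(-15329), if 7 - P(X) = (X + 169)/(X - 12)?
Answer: -90804232037/31332598632 ≈ -2.8981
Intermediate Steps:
P(X) = 7 - (169 + X)/(-12 + X) (P(X) = 7 - (X + 169)/(X - 12) = 7 - (169 + X)/(-12 + X))
P(-60)/(-28389) + 44420/(-15329) = ((-253 + 6*(-60))/(-12 - 60))/(-28389) + 44420/(-15329) = ((-253 - 360)/(-72))*(-1/28389) + 44420*(-1/15329) = -1/72*(-613)*(-1/28389) - 44420/15329 = (613/72)*(-1/28389) - 44420/15329 = -613/2044008 - 44420/15329 = -90804232037/31332598632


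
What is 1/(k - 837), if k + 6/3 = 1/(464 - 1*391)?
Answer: -73/61246 ≈ -0.0011919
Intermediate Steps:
k = -145/73 (k = -2 + 1/(464 - 1*391) = -2 + 1/(464 - 391) = -2 + 1/73 = -145/73 ≈ -1.9863)
1/(k - 837) = 1/(-145/73 - 837) = 1/(-61246/73) = -73/61246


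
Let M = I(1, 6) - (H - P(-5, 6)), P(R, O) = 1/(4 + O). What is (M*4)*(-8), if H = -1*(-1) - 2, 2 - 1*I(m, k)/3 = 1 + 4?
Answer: 1264/5 ≈ 252.80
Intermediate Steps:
I(m, k) = -9 (I(m, k) = 6 - 3*(1 + 4) = 6 - 3*5 = 6 - 15 = -9)
H = -1 (H = 1 - 2 = -1)
M = -79/10 (M = -9 - (-1 - 1/(4 + 6)) = -9 - (-1 - 1/10) = -9 - (-1 - 1*⅒) = -9 - (-1 - ⅒) = -9 - 1*(-11/10) = -9 + 11/10 = -79/10 ≈ -7.9000)
(M*4)*(-8) = -79/10*4*(-8) = -158/5*(-8) = 1264/5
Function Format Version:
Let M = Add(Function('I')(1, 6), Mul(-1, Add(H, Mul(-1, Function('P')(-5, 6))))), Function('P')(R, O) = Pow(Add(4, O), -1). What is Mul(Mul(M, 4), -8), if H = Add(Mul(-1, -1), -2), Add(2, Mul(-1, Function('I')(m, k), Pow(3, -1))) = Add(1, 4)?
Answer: Rational(1264, 5) ≈ 252.80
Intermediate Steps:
Function('I')(m, k) = -9 (Function('I')(m, k) = Add(6, Mul(-3, Add(1, 4))) = Add(6, Mul(-3, 5)) = Add(6, -15) = -9)
H = -1 (H = Add(1, -2) = -1)
M = Rational(-79, 10) (M = Add(-9, Mul(-1, Add(-1, Mul(-1, Pow(Add(4, 6), -1))))) = Add(-9, Mul(-1, Add(-1, Mul(-1, Pow(10, -1))))) = Add(-9, Mul(-1, Add(-1, Mul(-1, Rational(1, 10))))) = Add(-9, Mul(-1, Add(-1, Rational(-1, 10)))) = Add(-9, Mul(-1, Rational(-11, 10))) = Add(-9, Rational(11, 10)) = Rational(-79, 10) ≈ -7.9000)
Mul(Mul(M, 4), -8) = Mul(Mul(Rational(-79, 10), 4), -8) = Mul(Rational(-158, 5), -8) = Rational(1264, 5)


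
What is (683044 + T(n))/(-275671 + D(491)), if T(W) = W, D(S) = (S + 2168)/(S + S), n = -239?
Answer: -670514510/270706263 ≈ -2.4769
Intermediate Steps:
D(S) = (2168 + S)/(2*S) (D(S) = (2168 + S)/((2*S)) = (2168 + S)*(1/(2*S)) = (2168 + S)/(2*S))
(683044 + T(n))/(-275671 + D(491)) = (683044 - 239)/(-275671 + (½)*(2168 + 491)/491) = 682805/(-275671 + (½)*(1/491)*2659) = 682805/(-275671 + 2659/982) = 682805/(-270706263/982) = 682805*(-982/270706263) = -670514510/270706263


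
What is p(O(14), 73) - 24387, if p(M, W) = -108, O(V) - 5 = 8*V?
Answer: -24495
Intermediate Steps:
O(V) = 5 + 8*V
p(O(14), 73) - 24387 = -108 - 24387 = -24495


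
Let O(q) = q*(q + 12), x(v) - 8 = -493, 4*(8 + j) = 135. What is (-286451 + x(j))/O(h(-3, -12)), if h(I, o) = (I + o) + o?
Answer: -286936/405 ≈ -708.48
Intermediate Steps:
h(I, o) = I + 2*o
j = 103/4 (j = -8 + (¼)*135 = -8 + 135/4 = 103/4 ≈ 25.750)
x(v) = -485 (x(v) = 8 - 493 = -485)
O(q) = q*(12 + q)
(-286451 + x(j))/O(h(-3, -12)) = (-286451 - 485)/(((-3 + 2*(-12))*(12 + (-3 + 2*(-12))))) = -286936*1/((-3 - 24)*(12 + (-3 - 24))) = -286936*(-1/(27*(12 - 27))) = -286936/((-27*(-15))) = -286936/405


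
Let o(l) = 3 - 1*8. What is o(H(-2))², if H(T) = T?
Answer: 25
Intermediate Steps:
o(l) = -5 (o(l) = 3 - 8 = -5)
o(H(-2))² = (-5)² = 25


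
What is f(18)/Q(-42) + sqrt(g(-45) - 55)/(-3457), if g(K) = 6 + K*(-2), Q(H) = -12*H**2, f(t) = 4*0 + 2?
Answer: -1/10584 - sqrt(41)/3457 ≈ -0.0019467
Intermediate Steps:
f(t) = 2 (f(t) = 0 + 2 = 2)
g(K) = 6 - 2*K
f(18)/Q(-42) + sqrt(g(-45) - 55)/(-3457) = 2/((-12*(-42)**2)) + sqrt((6 - 2*(-45)) - 55)/(-3457) = 2/((-12*1764)) + sqrt((6 + 90) - 55)*(-1/3457) = 2/(-21168) + sqrt(96 - 55)*(-1/3457) = 2*(-1/21168) + sqrt(41)*(-1/3457) = -1/10584 - sqrt(41)/3457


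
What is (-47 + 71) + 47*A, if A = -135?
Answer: -6321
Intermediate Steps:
(-47 + 71) + 47*A = (-47 + 71) + 47*(-135) = 24 - 6345 = -6321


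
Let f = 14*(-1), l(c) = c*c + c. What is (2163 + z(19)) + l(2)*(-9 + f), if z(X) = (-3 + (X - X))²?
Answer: 2034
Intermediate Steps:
z(X) = 9 (z(X) = (-3 + 0)² = (-3)² = 9)
l(c) = c + c² (l(c) = c² + c = c + c²)
f = -14
(2163 + z(19)) + l(2)*(-9 + f) = (2163 + 9) + (2*(1 + 2))*(-9 - 14) = 2172 + (2*3)*(-23) = 2172 + 6*(-23) = 2172 - 138 = 2034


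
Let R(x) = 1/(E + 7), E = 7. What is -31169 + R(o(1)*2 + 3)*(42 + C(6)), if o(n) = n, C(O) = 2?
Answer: -218161/7 ≈ -31166.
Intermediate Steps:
R(x) = 1/14 (R(x) = 1/(7 + 7) = 1/14)
-31169 + R(o(1)*2 + 3)*(42 + C(6)) = -31169 + (42 + 2)/14 = -31169 + (1/14)*44 = -31169 + 22/7 = -218161/7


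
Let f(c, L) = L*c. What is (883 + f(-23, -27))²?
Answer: 2262016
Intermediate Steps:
(883 + f(-23, -27))² = (883 - 27*(-23))² = (883 + 621)² = 1504² = 2262016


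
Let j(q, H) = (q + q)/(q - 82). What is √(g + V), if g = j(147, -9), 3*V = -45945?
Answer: I*√64686765/65 ≈ 123.74*I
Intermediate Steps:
V = -15315 (V = (⅓)*(-45945) = -15315)
j(q, H) = 2*q/(-82 + q) (j(q, H) = (2*q)/(-82 + q) = 2*q/(-82 + q))
g = 294/65 (g = 2*147/(-82 + 147) = 2*147/65 = 2*147*(1/65) = 294/65 ≈ 4.5231)
√(g + V) = √(294/65 - 15315) = √(-995181/65) = I*√64686765/65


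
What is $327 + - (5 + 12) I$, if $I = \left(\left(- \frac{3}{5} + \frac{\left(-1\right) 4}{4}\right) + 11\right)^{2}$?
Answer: $- \frac{29378}{25} \approx -1175.1$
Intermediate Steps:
$I = \frac{2209}{25}$ ($I = \left(\left(\left(-3\right) \frac{1}{5} - 1\right) + 11\right)^{2} = \left(\left(- \frac{3}{5} - 1\right) + 11\right)^{2} = \left(- \frac{8}{5} + 11\right)^{2} = \left(\frac{47}{5}\right)^{2} = \frac{2209}{25} \approx 88.36$)
$327 + - (5 + 12) I = 327 + - (5 + 12) \frac{2209}{25} = 327 + \left(-1\right) 17 \cdot \frac{2209}{25} = 327 - \frac{37553}{25} = - \frac{29378}{25}$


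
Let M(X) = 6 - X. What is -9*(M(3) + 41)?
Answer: -396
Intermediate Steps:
-9*(M(3) + 41) = -9*((6 - 1*3) + 41) = -9*((6 - 3) + 41) = -9*(3 + 41) = -9*44 = -396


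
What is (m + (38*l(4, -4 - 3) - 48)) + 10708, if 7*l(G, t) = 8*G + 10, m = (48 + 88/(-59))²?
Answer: 45430664/3481 ≈ 13051.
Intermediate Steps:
m = 7529536/3481 (m = (48 + 88*(-1/59))² = (48 - 88/59)² = (2744/59)² = 7529536/3481 ≈ 2163.0)
l(G, t) = 10/7 + 8*G/7 (l(G, t) = (8*G + 10)/7 = (10 + 8*G)/7 = 10/7 + 8*G/7)
(m + (38*l(4, -4 - 3) - 48)) + 10708 = (7529536/3481 + (38*(10/7 + (8/7)*4) - 48)) + 10708 = (7529536/3481 + (38*(10/7 + 32/7) - 48)) + 10708 = (7529536/3481 + (38*6 - 48)) + 10708 = (7529536/3481 + (228 - 48)) + 10708 = (7529536/3481 + 180) + 10708 = 8156116/3481 + 10708 = 45430664/3481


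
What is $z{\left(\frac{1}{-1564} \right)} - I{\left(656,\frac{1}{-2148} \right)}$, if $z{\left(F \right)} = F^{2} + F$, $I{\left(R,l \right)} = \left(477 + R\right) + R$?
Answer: $- \frac{4376067307}{2446096} \approx -1789.0$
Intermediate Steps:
$I{\left(R,l \right)} = 477 + 2 R$
$z{\left(F \right)} = F + F^{2}$
$z{\left(\frac{1}{-1564} \right)} - I{\left(656,\frac{1}{-2148} \right)} = \frac{1 + \frac{1}{-1564}}{-1564} - \left(477 + 2 \cdot 656\right) = - \frac{1 - \frac{1}{1564}}{1564} - \left(477 + 1312\right) = \left(- \frac{1}{1564}\right) \frac{1563}{1564} - 1789 = - \frac{1563}{2446096} - 1789 = - \frac{4376067307}{2446096}$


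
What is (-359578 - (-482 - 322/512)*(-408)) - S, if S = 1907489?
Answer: -78847347/32 ≈ -2.4640e+6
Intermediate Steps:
(-359578 - (-482 - 322/512)*(-408)) - S = (-359578 - (-482 - 322/512)*(-408)) - 1*1907489 = (-359578 - (-482 - 322*1/512)*(-408)) - 1907489 = (-359578 - (-482 - 161/256)*(-408)) - 1907489 = (-359578 - (-123553)*(-408)/256) - 1907489 = (-359578 - 1*6301203/32) - 1907489 = (-359578 - 6301203/32) - 1907489 = -17807699/32 - 1907489 = -78847347/32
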